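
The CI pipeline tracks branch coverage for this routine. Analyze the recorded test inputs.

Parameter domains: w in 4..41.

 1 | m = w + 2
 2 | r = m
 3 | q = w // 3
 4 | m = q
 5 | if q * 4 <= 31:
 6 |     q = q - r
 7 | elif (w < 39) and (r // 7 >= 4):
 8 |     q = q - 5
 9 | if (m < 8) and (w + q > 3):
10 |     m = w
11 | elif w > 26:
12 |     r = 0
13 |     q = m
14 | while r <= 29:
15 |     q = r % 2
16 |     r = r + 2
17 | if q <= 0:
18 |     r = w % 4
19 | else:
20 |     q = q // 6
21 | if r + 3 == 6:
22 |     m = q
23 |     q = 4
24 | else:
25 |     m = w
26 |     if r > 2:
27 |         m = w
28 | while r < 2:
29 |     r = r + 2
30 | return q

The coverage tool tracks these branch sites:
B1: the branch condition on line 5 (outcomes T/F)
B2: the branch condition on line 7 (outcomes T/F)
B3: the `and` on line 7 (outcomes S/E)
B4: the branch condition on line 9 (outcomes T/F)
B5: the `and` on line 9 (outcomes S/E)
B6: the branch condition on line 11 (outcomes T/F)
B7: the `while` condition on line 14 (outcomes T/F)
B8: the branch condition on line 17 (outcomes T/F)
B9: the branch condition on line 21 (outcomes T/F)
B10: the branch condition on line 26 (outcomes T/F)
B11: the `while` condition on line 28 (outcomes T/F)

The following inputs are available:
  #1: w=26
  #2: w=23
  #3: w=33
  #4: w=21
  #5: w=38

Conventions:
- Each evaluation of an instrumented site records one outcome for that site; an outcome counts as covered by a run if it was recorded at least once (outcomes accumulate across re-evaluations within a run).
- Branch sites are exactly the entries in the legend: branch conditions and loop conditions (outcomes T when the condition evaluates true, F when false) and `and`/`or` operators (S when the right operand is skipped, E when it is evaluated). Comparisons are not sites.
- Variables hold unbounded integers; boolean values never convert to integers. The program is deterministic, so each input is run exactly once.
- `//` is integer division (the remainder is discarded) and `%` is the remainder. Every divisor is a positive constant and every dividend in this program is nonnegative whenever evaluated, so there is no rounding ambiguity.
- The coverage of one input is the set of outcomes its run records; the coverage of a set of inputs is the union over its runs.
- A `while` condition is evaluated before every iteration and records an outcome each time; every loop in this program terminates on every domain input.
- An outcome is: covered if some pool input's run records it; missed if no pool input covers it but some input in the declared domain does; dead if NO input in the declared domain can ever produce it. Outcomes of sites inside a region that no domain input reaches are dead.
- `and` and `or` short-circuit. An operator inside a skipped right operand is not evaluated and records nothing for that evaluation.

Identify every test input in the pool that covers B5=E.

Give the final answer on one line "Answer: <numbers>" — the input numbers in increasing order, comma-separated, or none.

input #1 (w=26): misses B5=E
input #2 (w=23): covers B5=E
input #3 (w=33): misses B5=E
input #4 (w=21): covers B5=E
input #5 (w=38): misses B5=E

Answer: 2, 4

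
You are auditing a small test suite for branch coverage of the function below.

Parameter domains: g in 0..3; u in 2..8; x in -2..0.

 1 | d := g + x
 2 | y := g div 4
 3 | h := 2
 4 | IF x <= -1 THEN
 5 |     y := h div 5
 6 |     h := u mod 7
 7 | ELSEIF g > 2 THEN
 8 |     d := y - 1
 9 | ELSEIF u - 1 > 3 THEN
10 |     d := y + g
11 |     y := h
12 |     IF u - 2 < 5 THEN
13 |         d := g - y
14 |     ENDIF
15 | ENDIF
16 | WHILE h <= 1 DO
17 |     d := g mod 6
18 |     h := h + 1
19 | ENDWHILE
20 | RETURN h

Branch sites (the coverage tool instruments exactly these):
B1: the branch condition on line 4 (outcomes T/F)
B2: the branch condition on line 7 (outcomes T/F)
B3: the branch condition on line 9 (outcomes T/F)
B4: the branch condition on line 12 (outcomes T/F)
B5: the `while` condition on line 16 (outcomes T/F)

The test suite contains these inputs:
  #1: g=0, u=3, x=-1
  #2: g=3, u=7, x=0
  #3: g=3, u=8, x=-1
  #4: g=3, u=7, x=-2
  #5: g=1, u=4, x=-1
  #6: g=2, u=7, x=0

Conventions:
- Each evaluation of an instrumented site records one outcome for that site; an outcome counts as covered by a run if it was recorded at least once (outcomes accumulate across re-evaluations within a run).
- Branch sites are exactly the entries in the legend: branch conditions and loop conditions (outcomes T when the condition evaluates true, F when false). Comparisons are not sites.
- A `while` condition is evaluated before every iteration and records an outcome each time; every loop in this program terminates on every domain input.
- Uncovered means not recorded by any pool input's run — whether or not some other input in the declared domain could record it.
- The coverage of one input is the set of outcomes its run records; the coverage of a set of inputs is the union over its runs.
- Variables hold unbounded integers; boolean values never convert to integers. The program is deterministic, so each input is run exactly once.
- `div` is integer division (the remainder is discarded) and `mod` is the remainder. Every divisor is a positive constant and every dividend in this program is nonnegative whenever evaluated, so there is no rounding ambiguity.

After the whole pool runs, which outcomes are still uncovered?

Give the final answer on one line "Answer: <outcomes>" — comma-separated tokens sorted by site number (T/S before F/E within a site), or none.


test 1 (g=0, u=3, x=-1) fires B1->T, B5->F; hits B1=T, B5=F
test 2 (g=3, u=7, x=0) fires B1->F, B2->T, B5->F; hits B1=F, B2=T, B5=F
test 3 (g=3, u=8, x=-1) fires B1->T, B5->T, B5->F; hits B1=T, B5=T, B5=F
test 4 (g=3, u=7, x=-2) fires B1->T, B5->T, B5->T, B5->F; hits B1=T, B5=T, B5=F
test 5 (g=1, u=4, x=-1) fires B1->T, B5->F; hits B1=T, B5=F
test 6 (g=2, u=7, x=0) fires B1->F, B2->F, B3->T, B4->F, B5->F; hits B1=F, B2=F, B3=T, B4=F, B5=F
union over the pool: B1=T, B1=F, B2=T, B2=F, B3=T, B4=F, B5=T, B5=F
uncovered (2 of 10): B3=F, B4=T
Answer: B3=F, B4=T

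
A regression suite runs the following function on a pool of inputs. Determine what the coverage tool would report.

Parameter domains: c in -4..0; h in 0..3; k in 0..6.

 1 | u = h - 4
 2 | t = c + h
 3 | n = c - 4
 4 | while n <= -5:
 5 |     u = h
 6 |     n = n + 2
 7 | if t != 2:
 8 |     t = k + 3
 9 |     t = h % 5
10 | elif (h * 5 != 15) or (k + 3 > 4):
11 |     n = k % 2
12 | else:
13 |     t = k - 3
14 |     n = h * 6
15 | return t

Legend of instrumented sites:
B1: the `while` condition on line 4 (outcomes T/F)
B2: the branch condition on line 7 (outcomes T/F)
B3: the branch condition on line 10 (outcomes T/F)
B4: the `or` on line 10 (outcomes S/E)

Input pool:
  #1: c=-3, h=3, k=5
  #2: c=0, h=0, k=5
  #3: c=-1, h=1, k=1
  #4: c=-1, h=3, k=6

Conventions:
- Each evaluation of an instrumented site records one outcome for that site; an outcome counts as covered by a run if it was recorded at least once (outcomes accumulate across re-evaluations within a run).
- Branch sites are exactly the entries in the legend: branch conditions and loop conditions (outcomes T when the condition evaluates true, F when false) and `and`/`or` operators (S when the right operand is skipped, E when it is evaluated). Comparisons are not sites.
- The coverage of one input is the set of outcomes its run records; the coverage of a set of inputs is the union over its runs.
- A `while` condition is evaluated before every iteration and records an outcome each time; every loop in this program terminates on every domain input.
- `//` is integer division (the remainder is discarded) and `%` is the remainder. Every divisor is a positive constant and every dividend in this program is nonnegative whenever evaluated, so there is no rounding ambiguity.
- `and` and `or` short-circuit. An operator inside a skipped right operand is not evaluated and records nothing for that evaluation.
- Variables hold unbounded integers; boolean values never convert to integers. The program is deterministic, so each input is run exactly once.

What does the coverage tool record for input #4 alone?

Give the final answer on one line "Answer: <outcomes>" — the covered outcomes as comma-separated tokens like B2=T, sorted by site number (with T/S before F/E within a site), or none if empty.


Running input #4 (c=-1, h=3, k=6), event by event:
  B1->T, B1->F, B2->F, B4->E, B3->T
deduplicating events, the covered set is: B1=T, B1=F, B2=F, B3=T, B4=E
Answer: B1=T, B1=F, B2=F, B3=T, B4=E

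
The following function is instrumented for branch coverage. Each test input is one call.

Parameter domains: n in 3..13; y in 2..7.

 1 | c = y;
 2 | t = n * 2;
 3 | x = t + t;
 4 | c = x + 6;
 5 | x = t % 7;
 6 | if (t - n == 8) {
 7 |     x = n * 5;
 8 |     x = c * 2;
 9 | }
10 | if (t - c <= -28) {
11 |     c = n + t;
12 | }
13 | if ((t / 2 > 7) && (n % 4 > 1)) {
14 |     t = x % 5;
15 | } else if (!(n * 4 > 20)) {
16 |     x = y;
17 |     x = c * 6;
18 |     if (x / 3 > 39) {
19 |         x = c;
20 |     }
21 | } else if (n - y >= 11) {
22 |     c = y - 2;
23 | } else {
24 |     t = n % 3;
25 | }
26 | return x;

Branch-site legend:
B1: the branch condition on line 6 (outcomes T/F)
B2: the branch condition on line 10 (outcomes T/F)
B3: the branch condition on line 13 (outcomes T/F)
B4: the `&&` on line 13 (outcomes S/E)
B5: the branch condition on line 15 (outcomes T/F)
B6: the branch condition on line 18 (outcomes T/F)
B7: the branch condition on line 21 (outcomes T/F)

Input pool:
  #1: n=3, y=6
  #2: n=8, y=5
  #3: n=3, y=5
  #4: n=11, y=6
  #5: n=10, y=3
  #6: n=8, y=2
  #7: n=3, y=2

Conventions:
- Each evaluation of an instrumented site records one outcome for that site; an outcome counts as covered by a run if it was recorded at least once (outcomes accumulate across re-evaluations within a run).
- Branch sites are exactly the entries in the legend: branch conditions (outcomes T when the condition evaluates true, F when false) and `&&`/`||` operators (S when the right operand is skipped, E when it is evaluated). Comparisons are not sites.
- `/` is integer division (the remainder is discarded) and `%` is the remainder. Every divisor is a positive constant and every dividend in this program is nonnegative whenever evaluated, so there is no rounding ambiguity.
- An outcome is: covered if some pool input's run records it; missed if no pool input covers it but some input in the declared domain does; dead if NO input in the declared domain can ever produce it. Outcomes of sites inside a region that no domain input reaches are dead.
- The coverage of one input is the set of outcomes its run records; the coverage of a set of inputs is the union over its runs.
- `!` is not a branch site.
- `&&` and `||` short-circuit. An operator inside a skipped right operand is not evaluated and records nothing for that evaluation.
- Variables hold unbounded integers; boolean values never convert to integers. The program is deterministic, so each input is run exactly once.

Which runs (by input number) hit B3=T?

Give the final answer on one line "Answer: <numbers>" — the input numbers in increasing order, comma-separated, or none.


input #1 (n=3, y=6): does not produce B3=T
input #2 (n=8, y=5): does not produce B3=T
input #3 (n=3, y=5): does not produce B3=T
input #4 (n=11, y=6): produces B3=T
input #5 (n=10, y=3): produces B3=T
input #6 (n=8, y=2): does not produce B3=T
input #7 (n=3, y=2): does not produce B3=T
Answer: 4, 5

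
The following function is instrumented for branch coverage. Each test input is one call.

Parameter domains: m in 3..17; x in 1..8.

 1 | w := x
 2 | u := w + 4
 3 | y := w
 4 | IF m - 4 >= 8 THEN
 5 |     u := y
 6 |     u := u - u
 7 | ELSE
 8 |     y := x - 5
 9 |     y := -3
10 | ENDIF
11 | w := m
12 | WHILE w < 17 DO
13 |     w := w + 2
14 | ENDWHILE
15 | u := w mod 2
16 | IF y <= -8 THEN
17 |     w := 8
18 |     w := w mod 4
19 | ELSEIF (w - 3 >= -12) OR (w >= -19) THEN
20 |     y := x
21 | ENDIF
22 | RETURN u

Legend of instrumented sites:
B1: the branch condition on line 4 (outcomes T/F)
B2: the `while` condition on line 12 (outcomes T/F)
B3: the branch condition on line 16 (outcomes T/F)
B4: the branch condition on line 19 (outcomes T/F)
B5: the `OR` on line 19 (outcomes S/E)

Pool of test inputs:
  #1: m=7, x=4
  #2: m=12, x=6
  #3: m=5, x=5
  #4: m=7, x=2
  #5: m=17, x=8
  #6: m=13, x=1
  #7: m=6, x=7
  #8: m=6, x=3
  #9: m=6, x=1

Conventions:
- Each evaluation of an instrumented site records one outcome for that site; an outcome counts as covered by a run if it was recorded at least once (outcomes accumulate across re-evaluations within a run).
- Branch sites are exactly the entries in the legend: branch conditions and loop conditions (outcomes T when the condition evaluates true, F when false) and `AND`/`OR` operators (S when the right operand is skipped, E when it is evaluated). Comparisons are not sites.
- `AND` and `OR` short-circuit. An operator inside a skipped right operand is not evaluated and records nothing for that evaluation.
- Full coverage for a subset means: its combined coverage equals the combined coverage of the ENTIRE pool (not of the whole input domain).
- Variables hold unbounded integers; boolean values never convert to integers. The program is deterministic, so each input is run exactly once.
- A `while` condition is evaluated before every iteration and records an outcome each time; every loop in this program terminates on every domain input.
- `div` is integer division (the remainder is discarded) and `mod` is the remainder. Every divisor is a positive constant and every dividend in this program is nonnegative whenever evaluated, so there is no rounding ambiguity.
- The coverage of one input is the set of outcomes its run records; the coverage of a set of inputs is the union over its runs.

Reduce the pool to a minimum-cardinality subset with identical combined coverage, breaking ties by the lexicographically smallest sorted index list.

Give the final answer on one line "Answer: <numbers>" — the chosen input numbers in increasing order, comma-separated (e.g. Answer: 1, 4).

input #1 (m=7, x=4): covers B1=F, B2=T, B2=F, B3=F, B4=T, B5=S
input #2 (m=12, x=6): covers B1=T, B2=T, B2=F, B3=F, B4=T, B5=S
input #3 (m=5, x=5): covers B1=F, B2=T, B2=F, B3=F, B4=T, B5=S
input #4 (m=7, x=2): covers B1=F, B2=T, B2=F, B3=F, B4=T, B5=S
input #5 (m=17, x=8): covers B1=T, B2=F, B3=F, B4=T, B5=S
input #6 (m=13, x=1): covers B1=T, B2=T, B2=F, B3=F, B4=T, B5=S
input #7 (m=6, x=7): covers B1=F, B2=T, B2=F, B3=F, B4=T, B5=S
input #8 (m=6, x=3): covers B1=F, B2=T, B2=F, B3=F, B4=T, B5=S
input #9 (m=6, x=1): covers B1=F, B2=T, B2=F, B3=F, B4=T, B5=S
together the pool reaches 7 outcomes: B1=T, B1=F, B2=T, B2=F, B3=F, B4=T, B5=S
every size-1 subset falls short of the 7 outcomes (best: 6/7)
inputs {1, 2} (size 2) cover everything; no size-2 subset with a lexicographically smaller index list covers all 7

Answer: 1, 2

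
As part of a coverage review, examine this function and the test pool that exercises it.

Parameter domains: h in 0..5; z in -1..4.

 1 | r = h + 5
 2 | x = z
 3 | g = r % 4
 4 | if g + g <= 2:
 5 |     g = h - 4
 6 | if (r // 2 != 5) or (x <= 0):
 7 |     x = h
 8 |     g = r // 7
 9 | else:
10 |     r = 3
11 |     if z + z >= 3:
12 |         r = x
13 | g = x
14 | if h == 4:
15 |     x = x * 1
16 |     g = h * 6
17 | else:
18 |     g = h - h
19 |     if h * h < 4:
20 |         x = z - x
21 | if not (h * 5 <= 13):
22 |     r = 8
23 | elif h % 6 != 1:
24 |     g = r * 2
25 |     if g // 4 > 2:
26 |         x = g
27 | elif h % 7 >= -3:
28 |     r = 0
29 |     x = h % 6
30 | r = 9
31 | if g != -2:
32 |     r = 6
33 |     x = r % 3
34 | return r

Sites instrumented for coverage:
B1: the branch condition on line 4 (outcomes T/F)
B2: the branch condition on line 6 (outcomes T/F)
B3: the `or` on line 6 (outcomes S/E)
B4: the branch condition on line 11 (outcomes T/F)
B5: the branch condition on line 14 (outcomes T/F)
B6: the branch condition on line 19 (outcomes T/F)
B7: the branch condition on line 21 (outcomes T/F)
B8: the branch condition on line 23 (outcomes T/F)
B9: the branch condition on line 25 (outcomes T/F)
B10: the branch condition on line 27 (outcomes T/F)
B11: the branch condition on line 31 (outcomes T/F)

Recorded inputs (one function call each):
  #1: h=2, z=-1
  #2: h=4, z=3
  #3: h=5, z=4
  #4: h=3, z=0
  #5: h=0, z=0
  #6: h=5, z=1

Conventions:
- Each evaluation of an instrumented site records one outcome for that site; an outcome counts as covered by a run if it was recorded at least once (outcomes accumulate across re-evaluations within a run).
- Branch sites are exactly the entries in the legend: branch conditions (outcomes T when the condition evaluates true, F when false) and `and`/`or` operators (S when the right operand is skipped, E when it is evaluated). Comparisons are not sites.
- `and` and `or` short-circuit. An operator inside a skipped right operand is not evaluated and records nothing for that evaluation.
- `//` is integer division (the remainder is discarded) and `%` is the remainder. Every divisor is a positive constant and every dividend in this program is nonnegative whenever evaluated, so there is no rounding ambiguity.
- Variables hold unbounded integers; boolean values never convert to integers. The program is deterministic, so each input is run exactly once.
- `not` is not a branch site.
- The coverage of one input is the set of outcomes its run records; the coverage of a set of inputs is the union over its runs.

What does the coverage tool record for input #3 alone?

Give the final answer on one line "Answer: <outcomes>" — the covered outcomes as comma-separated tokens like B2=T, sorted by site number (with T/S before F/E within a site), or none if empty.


Tracing the run of input #3 (h=5, z=4):
  B1->F, B3->E, B2->F, B4->T, B5->F, B6->F, B7->T, B11->T
distinct outcomes covered: B1=F, B2=F, B3=E, B4=T, B5=F, B6=F, B7=T, B11=T
Answer: B1=F, B2=F, B3=E, B4=T, B5=F, B6=F, B7=T, B11=T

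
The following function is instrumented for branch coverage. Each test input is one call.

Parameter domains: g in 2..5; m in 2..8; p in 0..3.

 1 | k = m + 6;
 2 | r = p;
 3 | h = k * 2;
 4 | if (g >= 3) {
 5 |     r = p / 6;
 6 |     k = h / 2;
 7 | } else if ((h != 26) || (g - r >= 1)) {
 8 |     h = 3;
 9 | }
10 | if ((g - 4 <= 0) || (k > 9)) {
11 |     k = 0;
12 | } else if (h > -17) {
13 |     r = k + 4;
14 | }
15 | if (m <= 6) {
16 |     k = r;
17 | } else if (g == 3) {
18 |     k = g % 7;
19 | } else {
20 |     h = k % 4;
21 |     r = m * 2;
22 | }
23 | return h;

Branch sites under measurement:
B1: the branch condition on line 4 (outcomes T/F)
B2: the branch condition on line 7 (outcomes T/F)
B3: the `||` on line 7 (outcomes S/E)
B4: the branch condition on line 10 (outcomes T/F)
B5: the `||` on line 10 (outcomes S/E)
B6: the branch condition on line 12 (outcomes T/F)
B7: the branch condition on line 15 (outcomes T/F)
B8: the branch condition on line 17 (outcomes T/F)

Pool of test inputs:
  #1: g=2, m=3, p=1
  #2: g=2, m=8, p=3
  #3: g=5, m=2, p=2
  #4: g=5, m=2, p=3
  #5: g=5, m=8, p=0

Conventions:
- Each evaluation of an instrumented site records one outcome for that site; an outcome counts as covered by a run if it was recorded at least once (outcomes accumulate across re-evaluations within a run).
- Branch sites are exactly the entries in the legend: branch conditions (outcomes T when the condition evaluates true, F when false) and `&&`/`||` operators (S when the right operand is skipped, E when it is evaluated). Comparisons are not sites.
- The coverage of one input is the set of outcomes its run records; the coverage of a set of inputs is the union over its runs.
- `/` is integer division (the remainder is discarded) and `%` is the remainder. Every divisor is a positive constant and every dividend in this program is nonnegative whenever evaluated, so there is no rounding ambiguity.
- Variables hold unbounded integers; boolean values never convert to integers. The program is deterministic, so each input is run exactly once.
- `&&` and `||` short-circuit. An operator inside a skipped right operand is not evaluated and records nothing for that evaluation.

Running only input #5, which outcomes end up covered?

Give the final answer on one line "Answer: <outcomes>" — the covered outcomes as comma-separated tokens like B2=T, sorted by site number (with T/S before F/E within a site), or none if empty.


Simulating input #5 (g=5, m=8, p=0) step by step:
  B1->T, B5->E, B4->T, B7->F, B8->F
distinct outcomes covered: B1=T, B4=T, B5=E, B7=F, B8=F
Answer: B1=T, B4=T, B5=E, B7=F, B8=F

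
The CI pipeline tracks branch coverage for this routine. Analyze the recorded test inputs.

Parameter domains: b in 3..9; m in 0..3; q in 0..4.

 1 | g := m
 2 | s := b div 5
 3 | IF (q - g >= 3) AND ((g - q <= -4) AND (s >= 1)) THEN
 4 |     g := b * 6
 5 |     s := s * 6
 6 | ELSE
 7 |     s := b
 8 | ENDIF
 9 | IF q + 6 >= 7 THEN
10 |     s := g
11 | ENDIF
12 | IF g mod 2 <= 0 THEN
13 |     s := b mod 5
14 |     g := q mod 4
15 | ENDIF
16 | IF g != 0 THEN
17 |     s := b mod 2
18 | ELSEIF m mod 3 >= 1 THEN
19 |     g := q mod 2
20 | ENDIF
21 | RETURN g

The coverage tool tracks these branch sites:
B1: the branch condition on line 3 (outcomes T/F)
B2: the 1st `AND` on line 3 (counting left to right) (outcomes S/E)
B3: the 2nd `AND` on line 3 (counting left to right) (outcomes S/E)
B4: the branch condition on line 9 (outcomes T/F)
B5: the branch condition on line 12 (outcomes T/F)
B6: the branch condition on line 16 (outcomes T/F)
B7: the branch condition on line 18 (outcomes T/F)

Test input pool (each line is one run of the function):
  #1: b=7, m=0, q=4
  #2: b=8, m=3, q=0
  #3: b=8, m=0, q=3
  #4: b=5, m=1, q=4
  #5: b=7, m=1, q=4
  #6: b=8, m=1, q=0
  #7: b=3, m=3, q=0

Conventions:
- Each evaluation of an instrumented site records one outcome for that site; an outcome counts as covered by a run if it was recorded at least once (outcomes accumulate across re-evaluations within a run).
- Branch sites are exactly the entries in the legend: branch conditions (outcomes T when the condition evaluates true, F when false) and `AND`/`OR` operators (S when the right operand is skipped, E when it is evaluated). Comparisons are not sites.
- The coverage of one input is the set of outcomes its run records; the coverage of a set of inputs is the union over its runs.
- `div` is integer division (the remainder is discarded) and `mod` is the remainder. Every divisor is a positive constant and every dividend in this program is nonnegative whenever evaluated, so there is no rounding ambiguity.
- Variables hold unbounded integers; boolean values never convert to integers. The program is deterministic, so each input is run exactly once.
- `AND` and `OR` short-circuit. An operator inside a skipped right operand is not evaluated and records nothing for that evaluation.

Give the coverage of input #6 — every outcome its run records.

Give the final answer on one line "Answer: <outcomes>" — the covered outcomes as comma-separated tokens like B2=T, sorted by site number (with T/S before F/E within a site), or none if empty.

Tracing the run of input #6 (b=8, m=1, q=0):
  B2->S, B1->F, B4->F, B5->F, B6->T
deduplicating events, the covered set is: B1=F, B2=S, B4=F, B5=F, B6=T

Answer: B1=F, B2=S, B4=F, B5=F, B6=T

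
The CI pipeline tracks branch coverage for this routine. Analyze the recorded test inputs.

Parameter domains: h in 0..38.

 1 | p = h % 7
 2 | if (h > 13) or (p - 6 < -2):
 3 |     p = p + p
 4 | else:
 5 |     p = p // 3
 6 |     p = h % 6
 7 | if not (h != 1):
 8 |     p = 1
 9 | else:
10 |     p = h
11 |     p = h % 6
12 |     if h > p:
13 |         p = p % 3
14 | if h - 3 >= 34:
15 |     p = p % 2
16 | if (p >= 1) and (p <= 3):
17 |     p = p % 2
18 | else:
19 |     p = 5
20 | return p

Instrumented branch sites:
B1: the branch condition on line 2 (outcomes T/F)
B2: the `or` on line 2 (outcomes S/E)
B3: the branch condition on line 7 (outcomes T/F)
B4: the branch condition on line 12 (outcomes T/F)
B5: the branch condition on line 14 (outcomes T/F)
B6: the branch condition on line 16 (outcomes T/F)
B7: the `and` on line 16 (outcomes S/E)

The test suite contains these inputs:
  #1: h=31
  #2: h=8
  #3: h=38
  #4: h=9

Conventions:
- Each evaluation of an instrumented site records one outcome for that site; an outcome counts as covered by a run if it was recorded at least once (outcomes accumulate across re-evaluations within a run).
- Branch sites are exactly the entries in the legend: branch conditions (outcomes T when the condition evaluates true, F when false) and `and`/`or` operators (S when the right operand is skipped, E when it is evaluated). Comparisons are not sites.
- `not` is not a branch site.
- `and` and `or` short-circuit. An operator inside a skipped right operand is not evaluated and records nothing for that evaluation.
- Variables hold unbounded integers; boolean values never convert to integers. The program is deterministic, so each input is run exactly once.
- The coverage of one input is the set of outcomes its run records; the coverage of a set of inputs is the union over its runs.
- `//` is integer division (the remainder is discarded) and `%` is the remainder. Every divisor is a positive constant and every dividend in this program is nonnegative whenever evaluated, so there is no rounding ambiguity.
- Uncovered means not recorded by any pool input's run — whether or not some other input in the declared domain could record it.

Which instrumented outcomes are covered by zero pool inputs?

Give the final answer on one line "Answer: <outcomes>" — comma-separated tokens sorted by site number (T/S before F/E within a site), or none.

#1 (h=31) -> B2->S, B1->T, B3->F, B4->T, B5->F, B7->E, B6->T; covered: B1=T, B2=S, B3=F, B4=T, B5=F, B6=T, B7=E
#2 (h=8) -> B2->E, B1->T, B3->F, B4->T, B5->F, B7->E, B6->T; covered: B1=T, B2=E, B3=F, B4=T, B5=F, B6=T, B7=E
#3 (h=38) -> B2->S, B1->T, B3->F, B4->T, B5->T, B7->S, B6->F; covered: B1=T, B2=S, B3=F, B4=T, B5=T, B6=F, B7=S
#4 (h=9) -> B2->E, B1->T, B3->F, B4->T, B5->F, B7->S, B6->F; covered: B1=T, B2=E, B3=F, B4=T, B5=F, B6=F, B7=S
union over the pool: B1=T, B2=S, B2=E, B3=F, B4=T, B5=T, B5=F, B6=T, B6=F, B7=S, B7=E
uncovered (3 of 14): B1=F, B3=T, B4=F

Answer: B1=F, B3=T, B4=F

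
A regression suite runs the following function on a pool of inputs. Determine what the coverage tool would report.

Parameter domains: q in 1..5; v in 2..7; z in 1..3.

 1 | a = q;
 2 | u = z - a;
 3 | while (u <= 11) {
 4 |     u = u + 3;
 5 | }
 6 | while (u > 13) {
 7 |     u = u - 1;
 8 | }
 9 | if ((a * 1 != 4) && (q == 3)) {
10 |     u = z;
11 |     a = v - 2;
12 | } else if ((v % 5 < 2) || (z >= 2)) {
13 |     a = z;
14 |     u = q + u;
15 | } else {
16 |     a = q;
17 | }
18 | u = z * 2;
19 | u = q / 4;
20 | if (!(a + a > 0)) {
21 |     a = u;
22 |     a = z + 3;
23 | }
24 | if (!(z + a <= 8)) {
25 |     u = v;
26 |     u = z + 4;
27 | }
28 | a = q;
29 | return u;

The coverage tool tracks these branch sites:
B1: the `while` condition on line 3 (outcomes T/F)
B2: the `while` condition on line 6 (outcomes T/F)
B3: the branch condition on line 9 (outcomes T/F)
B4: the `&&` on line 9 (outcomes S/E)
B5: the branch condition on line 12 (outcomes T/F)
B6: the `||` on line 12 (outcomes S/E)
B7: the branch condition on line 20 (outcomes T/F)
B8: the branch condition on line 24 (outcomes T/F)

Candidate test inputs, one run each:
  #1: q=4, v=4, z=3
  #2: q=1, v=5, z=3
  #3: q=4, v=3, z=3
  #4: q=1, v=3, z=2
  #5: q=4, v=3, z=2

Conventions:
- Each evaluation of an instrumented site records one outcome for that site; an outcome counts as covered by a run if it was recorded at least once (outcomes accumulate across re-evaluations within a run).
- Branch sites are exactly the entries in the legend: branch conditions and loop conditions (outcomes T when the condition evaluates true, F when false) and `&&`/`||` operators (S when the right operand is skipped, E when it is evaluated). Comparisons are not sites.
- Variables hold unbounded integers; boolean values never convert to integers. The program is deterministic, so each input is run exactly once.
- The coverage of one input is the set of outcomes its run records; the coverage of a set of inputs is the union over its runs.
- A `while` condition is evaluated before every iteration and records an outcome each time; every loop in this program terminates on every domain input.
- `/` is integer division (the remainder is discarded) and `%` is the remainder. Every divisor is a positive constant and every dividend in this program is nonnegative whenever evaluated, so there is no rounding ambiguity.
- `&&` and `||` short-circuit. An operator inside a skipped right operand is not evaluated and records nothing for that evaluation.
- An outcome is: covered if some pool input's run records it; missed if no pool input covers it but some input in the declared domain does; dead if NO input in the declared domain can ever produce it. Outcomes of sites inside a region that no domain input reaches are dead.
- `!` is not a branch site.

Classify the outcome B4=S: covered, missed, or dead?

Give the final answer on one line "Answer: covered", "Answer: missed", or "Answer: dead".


B4=S is recorded by pool input(s) 1, 3, 5 -> covered
Answer: covered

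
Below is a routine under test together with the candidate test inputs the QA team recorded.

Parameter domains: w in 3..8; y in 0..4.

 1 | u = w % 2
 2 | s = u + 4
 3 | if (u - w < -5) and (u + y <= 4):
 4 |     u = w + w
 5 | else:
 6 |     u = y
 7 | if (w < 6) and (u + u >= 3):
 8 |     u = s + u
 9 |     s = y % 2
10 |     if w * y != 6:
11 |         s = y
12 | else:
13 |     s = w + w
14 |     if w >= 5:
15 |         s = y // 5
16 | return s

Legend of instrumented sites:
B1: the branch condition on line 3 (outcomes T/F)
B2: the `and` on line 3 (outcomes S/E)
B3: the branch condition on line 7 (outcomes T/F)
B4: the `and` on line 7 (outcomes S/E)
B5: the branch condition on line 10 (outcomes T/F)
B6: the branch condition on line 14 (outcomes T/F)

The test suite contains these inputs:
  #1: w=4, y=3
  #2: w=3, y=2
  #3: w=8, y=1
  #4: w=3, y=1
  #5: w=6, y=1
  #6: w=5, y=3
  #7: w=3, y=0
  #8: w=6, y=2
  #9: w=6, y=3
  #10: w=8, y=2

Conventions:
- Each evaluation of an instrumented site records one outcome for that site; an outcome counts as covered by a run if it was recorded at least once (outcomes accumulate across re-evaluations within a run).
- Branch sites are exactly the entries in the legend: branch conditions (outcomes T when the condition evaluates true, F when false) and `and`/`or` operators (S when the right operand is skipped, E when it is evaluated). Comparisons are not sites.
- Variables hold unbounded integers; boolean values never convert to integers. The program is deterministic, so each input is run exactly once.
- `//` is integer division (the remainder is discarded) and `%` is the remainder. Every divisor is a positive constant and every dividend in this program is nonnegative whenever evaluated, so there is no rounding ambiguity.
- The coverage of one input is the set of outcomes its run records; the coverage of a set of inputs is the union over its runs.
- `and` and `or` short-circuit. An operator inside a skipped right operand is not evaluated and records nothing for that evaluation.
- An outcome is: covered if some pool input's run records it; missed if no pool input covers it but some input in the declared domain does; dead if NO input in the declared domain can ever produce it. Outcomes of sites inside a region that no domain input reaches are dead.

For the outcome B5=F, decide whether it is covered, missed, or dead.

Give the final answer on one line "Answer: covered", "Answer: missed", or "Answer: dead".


B5=F is recorded by pool input(s) 2 -> covered
Answer: covered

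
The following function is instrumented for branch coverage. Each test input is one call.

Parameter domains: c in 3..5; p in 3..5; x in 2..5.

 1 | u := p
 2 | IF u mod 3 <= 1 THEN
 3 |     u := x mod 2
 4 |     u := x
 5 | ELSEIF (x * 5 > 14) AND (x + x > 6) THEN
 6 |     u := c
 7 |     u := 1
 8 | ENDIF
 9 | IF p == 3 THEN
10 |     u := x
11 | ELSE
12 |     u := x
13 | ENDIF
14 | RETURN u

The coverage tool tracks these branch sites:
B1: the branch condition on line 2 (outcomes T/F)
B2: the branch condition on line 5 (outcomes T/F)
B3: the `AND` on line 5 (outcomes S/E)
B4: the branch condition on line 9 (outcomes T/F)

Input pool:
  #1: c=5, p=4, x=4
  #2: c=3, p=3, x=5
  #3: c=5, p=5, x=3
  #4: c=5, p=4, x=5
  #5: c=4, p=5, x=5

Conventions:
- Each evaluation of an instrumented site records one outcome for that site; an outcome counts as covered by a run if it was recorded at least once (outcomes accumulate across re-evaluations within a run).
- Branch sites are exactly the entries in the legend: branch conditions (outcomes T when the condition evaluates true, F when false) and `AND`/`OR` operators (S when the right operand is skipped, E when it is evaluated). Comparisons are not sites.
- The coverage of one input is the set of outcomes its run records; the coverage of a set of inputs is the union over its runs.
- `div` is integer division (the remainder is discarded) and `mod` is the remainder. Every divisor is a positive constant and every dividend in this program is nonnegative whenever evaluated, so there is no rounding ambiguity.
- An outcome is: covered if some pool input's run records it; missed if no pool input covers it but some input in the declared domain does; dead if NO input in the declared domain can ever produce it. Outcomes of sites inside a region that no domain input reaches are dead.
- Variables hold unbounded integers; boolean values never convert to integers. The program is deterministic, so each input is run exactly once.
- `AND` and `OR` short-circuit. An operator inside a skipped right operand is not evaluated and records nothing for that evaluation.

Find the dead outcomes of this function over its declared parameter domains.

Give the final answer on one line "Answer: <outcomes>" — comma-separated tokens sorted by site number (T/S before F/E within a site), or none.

running all 36 domain inputs and tallying outcomes:
  reachable outcomes have witnesses, e.g. B1=T (e.g. c=3, p=3, x=2), B1=F (e.g. c=3, p=5, x=2), B2=T (e.g. c=3, p=5, x=4), B2=F (e.g. c=3, p=5, x=2)

Answer: none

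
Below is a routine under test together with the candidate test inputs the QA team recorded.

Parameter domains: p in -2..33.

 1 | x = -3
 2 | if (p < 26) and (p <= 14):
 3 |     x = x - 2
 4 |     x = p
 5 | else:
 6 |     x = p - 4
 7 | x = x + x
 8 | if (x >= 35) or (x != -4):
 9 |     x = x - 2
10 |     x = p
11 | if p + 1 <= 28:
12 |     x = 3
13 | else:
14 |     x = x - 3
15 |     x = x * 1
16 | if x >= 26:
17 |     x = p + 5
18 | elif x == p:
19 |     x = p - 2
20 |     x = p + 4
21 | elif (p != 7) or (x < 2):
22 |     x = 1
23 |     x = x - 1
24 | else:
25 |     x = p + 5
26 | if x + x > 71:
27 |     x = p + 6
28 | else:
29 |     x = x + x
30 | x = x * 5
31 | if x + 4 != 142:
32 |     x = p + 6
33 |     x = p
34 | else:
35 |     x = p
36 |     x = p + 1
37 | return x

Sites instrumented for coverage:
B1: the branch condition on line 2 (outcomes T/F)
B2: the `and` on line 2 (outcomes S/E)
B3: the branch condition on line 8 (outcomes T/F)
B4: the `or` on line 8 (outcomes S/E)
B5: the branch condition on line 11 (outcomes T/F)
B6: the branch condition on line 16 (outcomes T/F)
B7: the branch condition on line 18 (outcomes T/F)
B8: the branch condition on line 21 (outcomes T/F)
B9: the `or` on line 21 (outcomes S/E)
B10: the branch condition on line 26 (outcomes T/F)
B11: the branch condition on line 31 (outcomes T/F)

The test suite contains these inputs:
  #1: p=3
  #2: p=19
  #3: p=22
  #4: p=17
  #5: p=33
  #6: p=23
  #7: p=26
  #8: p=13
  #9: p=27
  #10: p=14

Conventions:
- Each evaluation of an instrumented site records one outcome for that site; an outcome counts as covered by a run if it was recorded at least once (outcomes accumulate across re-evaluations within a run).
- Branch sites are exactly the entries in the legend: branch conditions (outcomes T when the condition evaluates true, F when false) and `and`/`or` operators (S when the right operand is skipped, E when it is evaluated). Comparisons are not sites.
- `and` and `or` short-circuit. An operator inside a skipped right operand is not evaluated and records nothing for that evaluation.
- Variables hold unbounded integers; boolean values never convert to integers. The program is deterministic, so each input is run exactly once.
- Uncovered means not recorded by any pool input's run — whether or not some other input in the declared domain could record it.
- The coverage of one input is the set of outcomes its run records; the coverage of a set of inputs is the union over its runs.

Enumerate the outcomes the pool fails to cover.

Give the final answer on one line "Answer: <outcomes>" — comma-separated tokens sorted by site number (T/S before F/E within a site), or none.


input #1 (p=3): events B2->E, B1->T, B4->E, B3->T, B5->T, B6->F, B7->T, B10->F, B11->T; covers B1=T, B2=E, B3=T, B4=E, B5=T, B6=F, B7=T, B10=F, B11=T
input #2 (p=19): events B2->E, B1->F, B4->E, B3->T, B5->T, B6->F, B7->F, B9->S, B8->T, B10->F, B11->T; covers B1=F, B2=E, B3=T, B4=E, B5=T, B6=F, B7=F, B8=T, B9=S, B10=F, B11=T
input #3 (p=22): events B2->E, B1->F, B4->S, B3->T, B5->T, B6->F, B7->F, B9->S, B8->T, B10->F, B11->T; covers B1=F, B2=E, B3=T, B4=S, B5=T, B6=F, B7=F, B8=T, B9=S, B10=F, B11=T
input #4 (p=17): events B2->E, B1->F, B4->E, B3->T, B5->T, B6->F, B7->F, B9->S, B8->T, B10->F, B11->T; covers B1=F, B2=E, B3=T, B4=E, B5=T, B6=F, B7=F, B8=T, B9=S, B10=F, B11=T
input #5 (p=33): events B2->S, B1->F, B4->S, B3->T, B5->F, B6->T, B10->T, B11->T; covers B1=F, B2=S, B3=T, B4=S, B5=F, B6=T, B10=T, B11=T
input #6 (p=23): events B2->E, B1->F, B4->S, B3->T, B5->T, B6->F, B7->F, B9->S, B8->T, B10->F, B11->T; covers B1=F, B2=E, B3=T, B4=S, B5=T, B6=F, B7=F, B8=T, B9=S, B10=F, B11=T
input #7 (p=26): events B2->S, B1->F, B4->S, B3->T, B5->T, B6->F, B7->F, B9->S, B8->T, B10->F, B11->T; covers B1=F, B2=S, B3=T, B4=S, B5=T, B6=F, B7=F, B8=T, B9=S, B10=F, B11=T
input #8 (p=13): events B2->E, B1->T, B4->E, B3->T, B5->T, B6->F, B7->F, B9->S, B8->T, B10->F, B11->T; covers B1=T, B2=E, B3=T, B4=E, B5=T, B6=F, B7=F, B8=T, B9=S, B10=F, B11=T
input #9 (p=27): events B2->S, B1->F, B4->S, B3->T, B5->T, B6->F, B7->F, B9->S, B8->T, B10->F, B11->T; covers B1=F, B2=S, B3=T, B4=S, B5=T, B6=F, B7=F, B8=T, B9=S, B10=F, B11=T
input #10 (p=14): events B2->E, B1->T, B4->E, B3->T, B5->T, B6->F, B7->F, B9->S, B8->T, B10->F, B11->T; covers B1=T, B2=E, B3=T, B4=E, B5=T, B6=F, B7=F, B8=T, B9=S, B10=F, B11=T
union over the pool: B1=T, B1=F, B2=S, B2=E, B3=T, B4=S, B4=E, B5=T, B5=F, B6=T, B6=F, B7=T, B7=F, B8=T, B9=S, B10=T, B10=F, B11=T
uncovered (4 of 22): B3=F, B8=F, B9=E, B11=F
Answer: B3=F, B8=F, B9=E, B11=F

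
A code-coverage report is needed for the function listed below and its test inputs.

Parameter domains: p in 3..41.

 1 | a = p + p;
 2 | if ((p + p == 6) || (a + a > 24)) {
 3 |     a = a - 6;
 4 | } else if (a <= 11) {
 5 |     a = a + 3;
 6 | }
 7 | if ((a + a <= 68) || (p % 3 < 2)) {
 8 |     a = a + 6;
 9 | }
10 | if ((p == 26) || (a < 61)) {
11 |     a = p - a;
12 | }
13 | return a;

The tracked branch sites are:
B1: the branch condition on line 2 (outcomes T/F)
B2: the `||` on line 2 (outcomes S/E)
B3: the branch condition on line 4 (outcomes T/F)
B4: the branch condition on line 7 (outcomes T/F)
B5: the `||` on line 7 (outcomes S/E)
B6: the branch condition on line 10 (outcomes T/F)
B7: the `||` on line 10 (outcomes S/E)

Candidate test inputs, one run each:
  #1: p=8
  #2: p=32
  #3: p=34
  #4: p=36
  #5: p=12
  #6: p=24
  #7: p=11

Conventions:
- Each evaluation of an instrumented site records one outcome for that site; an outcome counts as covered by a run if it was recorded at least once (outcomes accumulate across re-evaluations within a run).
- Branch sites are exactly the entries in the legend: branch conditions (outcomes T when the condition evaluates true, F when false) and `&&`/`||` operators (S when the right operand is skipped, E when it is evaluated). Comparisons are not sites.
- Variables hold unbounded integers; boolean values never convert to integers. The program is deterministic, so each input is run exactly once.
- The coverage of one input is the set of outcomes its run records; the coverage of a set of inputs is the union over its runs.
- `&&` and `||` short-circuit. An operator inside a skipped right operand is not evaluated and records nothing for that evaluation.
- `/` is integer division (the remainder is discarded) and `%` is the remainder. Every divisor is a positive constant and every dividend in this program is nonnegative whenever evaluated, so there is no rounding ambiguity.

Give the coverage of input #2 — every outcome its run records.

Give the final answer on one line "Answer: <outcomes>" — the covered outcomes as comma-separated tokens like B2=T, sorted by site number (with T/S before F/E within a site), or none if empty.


Event log for input #2 (p=32):
  B2->E, B1->T, B5->E, B4->F, B7->E, B6->T
as a set, this run covers: B1=T, B2=E, B4=F, B5=E, B6=T, B7=E
Answer: B1=T, B2=E, B4=F, B5=E, B6=T, B7=E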